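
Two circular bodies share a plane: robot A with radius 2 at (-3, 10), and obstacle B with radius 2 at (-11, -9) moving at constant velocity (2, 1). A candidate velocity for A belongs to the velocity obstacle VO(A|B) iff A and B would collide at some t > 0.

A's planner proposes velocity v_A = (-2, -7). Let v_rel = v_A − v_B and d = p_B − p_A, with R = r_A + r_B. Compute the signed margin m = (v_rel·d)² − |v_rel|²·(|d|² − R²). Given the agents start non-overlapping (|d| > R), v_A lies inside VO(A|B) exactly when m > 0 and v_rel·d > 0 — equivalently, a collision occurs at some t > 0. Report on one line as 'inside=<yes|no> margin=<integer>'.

d = (-8, -19),  |d|² = 425;  R = 2+2 = 4,  c = 425−4² = 409
v_rel = (-4, -8),  |v_rel|² = 80;  v_rel·d = (-4)·(-8) + (-8)·(-19) = 184
80·t² − 368·t + 409 = 0  ⇒  m = 184² − 80·409 = 1136
m = 1136 > 0,  v_rel·d = 184 > 0  ⇒  inside

inside=yes margin=1136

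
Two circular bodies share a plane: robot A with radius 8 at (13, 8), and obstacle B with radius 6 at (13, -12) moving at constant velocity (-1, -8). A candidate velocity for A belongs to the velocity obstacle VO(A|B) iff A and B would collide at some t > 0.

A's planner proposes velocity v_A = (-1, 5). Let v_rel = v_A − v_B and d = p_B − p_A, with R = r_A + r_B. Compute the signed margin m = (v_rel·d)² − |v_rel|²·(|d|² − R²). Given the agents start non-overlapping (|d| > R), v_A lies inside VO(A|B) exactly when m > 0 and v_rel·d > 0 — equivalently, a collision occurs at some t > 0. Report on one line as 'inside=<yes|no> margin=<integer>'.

d = (0, -20),  |d|² = 400;  R = 8+6 = 14,  c = 400−14² = 204
v_rel = (0, 13),  |v_rel|² = 169;  v_rel·d = (0)·(0) + (13)·(-20) = -260
169·t² + 520·t + 204 = 0  ⇒  m = (-260)² − 169·204 = 33124
m = 33124 > 0,  v_rel·d = -260 < 0  ⇒  outside

inside=no margin=33124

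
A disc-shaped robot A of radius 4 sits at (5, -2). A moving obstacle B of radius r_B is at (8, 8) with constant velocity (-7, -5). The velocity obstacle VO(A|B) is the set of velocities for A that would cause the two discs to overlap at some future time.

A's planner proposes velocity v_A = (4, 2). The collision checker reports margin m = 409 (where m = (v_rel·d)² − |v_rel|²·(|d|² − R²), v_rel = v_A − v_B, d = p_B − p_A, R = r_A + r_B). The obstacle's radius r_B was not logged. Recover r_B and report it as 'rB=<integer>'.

m = 409
d = (3, 10);  v_rel = (11, 7),  |v_rel|² = 170
v_rel×d = (11)·(10) − (7)·(3) = 89
since m = R²·170 − 89²:  R² = (7921 + 409) / 170 = 49
R = √49 = 7  ⇒  r_B = 7 − 4 = 3

rB=3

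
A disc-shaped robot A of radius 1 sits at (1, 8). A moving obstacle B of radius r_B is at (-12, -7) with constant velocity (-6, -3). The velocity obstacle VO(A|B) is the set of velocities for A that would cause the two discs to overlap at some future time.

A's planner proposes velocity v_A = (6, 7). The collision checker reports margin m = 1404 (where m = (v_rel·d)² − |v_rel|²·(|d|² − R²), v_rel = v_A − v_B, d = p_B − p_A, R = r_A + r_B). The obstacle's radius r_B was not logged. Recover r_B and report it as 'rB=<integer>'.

m = 1404
d = (-13, -15);  v_rel = (12, 10),  |v_rel|² = 244
v_rel×d = (12)·(-15) − (10)·(-13) = -50
since m = R²·244 − (-50)²:  R² = (2500 + 1404) / 244 = 16
R = √16 = 4  ⇒  r_B = 4 − 1 = 3

rB=3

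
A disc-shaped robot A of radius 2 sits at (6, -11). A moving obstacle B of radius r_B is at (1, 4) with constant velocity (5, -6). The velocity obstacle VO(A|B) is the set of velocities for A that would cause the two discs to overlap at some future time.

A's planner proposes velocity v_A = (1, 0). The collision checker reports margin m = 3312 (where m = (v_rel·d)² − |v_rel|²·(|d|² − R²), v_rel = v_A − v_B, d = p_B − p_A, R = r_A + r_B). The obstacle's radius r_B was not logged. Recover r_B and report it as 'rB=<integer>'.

m = 3312
d = (-5, 15);  v_rel = (-4, 6),  |v_rel|² = 52
v_rel×d = (-4)·(15) − (6)·(-5) = -30
since m = R²·52 − (-30)²:  R² = (900 + 3312) / 52 = 81
R = √81 = 9  ⇒  r_B = 9 − 2 = 7

rB=7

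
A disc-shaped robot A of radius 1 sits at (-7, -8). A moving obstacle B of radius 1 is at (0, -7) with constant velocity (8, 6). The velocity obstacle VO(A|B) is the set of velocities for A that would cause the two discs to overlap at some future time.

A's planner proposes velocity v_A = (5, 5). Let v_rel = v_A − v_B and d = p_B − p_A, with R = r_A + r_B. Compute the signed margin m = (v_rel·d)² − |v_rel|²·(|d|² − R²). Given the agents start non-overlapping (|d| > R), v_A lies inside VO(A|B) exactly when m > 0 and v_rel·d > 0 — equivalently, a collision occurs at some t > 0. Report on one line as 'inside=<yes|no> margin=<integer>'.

d = (7, 1),  |d|² = 50;  R = 1+1 = 2,  c = 50−2² = 46
v_rel = (-3, -1),  |v_rel|² = 10;  v_rel·d = (-3)·(7) + (-1)·(1) = -22
10·t² + 44·t + 46 = 0  ⇒  m = (-22)² − 10·46 = 24
m = 24 > 0,  v_rel·d = -22 < 0  ⇒  outside

inside=no margin=24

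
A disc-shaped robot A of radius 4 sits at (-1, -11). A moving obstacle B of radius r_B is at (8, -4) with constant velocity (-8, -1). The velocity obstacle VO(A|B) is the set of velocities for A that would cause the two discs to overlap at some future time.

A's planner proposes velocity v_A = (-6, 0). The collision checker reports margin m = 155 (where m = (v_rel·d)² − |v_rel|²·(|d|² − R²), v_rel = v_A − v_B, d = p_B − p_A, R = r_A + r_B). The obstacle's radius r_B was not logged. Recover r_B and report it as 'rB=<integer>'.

m = 155
d = (9, 7);  v_rel = (2, 1),  |v_rel|² = 5
v_rel×d = (2)·(7) − (1)·(9) = 5
since m = R²·5 − 5²:  R² = (25 + 155) / 5 = 36
R = √36 = 6  ⇒  r_B = 6 − 4 = 2

rB=2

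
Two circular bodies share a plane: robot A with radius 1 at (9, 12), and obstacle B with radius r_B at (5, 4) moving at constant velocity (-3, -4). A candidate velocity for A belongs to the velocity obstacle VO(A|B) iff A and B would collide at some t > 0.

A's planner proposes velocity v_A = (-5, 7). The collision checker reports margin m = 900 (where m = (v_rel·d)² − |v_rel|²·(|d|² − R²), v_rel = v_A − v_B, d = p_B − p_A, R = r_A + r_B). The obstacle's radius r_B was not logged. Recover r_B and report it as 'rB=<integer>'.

m = 900
d = (-4, -8);  v_rel = (-2, 11),  |v_rel|² = 125
v_rel×d = (-2)·(-8) − (11)·(-4) = 60
since m = R²·125 − 60²:  R² = (3600 + 900) / 125 = 36
R = √36 = 6  ⇒  r_B = 6 − 1 = 5

rB=5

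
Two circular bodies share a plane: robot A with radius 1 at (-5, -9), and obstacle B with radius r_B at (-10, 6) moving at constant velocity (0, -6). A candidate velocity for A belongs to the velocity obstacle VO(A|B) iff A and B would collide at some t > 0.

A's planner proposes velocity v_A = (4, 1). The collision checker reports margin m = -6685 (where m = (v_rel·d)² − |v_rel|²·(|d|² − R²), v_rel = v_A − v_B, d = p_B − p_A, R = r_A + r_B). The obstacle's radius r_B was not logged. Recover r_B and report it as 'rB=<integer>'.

m = -6685
d = (-5, 15);  v_rel = (4, 7),  |v_rel|² = 65
v_rel×d = (4)·(15) − (7)·(-5) = 95
since m = R²·65 − 95²:  R² = (9025 + -6685) / 65 = 36
R = √36 = 6  ⇒  r_B = 6 − 1 = 5

rB=5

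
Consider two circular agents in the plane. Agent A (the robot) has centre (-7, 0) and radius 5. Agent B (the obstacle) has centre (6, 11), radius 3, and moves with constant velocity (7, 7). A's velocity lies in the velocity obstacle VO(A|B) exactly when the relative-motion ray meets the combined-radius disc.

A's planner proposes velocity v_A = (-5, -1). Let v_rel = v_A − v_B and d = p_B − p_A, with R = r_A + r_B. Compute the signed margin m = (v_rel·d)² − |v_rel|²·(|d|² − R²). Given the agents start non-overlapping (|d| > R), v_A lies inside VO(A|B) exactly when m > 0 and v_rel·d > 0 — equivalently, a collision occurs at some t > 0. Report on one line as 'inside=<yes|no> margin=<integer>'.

d = (13, 11),  |d|² = 290;  R = 5+3 = 8,  c = 290−8² = 226
v_rel = (-12, -8),  |v_rel|² = 208;  v_rel·d = (-12)·(13) + (-8)·(11) = -244
208·t² + 488·t + 226 = 0  ⇒  m = (-244)² − 208·226 = 12528
m = 12528 > 0,  v_rel·d = -244 < 0  ⇒  outside

inside=no margin=12528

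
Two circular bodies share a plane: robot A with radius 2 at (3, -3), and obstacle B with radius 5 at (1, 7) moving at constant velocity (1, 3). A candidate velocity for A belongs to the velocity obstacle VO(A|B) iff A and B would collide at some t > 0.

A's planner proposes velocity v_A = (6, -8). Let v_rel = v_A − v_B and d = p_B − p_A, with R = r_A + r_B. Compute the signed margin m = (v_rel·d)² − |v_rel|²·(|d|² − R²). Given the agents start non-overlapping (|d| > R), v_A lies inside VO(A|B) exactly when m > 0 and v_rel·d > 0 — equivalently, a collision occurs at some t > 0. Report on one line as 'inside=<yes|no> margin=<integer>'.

d = (-2, 10),  |d|² = 104;  R = 2+5 = 7,  c = 104−7² = 55
v_rel = (5, -11),  |v_rel|² = 146;  v_rel·d = (5)·(-2) + (-11)·(10) = -120
146·t² + 240·t + 55 = 0  ⇒  m = (-120)² − 146·55 = 6370
m = 6370 > 0,  v_rel·d = -120 < 0  ⇒  outside

inside=no margin=6370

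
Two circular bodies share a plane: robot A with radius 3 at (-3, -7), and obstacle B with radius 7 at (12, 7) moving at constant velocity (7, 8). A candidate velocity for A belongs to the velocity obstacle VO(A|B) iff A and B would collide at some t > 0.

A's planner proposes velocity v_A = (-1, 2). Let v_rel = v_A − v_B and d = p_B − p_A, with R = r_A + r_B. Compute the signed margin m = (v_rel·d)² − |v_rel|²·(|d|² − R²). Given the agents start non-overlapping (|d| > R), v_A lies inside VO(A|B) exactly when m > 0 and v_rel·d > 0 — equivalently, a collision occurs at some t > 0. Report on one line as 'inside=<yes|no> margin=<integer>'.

d = (15, 14),  |d|² = 421;  R = 3+7 = 10,  c = 421−10² = 321
v_rel = (-8, -6),  |v_rel|² = 100;  v_rel·d = (-8)·(15) + (-6)·(14) = -204
100·t² + 408·t + 321 = 0  ⇒  m = (-204)² − 100·321 = 9516
m = 9516 > 0,  v_rel·d = -204 < 0  ⇒  outside

inside=no margin=9516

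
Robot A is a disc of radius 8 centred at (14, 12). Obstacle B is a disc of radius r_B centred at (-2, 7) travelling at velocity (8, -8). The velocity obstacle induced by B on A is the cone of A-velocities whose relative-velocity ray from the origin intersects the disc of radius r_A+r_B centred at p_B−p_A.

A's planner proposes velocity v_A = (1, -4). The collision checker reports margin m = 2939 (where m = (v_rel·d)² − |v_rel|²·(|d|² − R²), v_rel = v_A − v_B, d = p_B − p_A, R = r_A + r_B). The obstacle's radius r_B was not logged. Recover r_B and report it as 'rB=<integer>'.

m = 2939
d = (-16, -5);  v_rel = (-7, 4),  |v_rel|² = 65
v_rel×d = (-7)·(-5) − (4)·(-16) = 99
since m = R²·65 − 99²:  R² = (9801 + 2939) / 65 = 196
R = √196 = 14  ⇒  r_B = 14 − 8 = 6

rB=6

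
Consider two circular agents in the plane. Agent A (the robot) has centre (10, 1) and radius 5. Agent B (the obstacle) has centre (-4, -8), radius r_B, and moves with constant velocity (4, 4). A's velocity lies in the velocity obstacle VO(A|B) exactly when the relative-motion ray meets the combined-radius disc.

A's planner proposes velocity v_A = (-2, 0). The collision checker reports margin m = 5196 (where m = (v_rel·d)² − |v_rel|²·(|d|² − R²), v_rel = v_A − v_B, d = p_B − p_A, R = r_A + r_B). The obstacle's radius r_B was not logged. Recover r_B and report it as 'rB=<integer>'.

m = 5196
d = (-14, -9);  v_rel = (-6, -4),  |v_rel|² = 52
v_rel×d = (-6)·(-9) − (-4)·(-14) = -2
since m = R²·52 − (-2)²:  R² = (4 + 5196) / 52 = 100
R = √100 = 10  ⇒  r_B = 10 − 5 = 5

rB=5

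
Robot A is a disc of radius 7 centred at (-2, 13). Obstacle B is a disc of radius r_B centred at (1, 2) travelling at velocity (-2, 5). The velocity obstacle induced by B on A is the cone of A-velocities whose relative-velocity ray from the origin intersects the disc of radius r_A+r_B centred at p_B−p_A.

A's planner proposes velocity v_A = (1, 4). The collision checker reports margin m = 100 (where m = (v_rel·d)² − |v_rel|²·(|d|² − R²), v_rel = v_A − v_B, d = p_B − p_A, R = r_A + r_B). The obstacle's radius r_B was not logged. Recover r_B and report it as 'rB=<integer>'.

m = 100
d = (3, -11);  v_rel = (3, -1),  |v_rel|² = 10
v_rel×d = (3)·(-11) − (-1)·(3) = -30
since m = R²·10 − (-30)²:  R² = (900 + 100) / 10 = 100
R = √100 = 10  ⇒  r_B = 10 − 7 = 3

rB=3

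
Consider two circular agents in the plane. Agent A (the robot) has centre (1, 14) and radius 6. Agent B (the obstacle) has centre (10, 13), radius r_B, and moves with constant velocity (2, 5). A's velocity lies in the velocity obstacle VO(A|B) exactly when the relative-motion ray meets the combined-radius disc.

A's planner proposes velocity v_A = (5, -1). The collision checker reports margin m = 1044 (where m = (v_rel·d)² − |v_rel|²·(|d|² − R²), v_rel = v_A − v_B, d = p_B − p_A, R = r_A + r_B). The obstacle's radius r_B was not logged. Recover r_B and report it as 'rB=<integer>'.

m = 1044
d = (9, -1);  v_rel = (3, -6),  |v_rel|² = 45
v_rel×d = (3)·(-1) − (-6)·(9) = 51
since m = R²·45 − 51²:  R² = (2601 + 1044) / 45 = 81
R = √81 = 9  ⇒  r_B = 9 − 6 = 3

rB=3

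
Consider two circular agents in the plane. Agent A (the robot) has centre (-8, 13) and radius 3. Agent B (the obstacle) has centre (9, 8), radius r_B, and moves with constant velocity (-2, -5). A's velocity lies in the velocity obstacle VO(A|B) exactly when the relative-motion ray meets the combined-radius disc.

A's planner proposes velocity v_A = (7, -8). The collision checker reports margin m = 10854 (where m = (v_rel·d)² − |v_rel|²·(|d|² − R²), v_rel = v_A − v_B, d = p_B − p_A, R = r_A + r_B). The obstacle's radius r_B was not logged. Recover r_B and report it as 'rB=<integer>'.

m = 10854
d = (17, -5);  v_rel = (9, -3),  |v_rel|² = 90
v_rel×d = (9)·(-5) − (-3)·(17) = 6
since m = R²·90 − 6²:  R² = (36 + 10854) / 90 = 121
R = √121 = 11  ⇒  r_B = 11 − 3 = 8

rB=8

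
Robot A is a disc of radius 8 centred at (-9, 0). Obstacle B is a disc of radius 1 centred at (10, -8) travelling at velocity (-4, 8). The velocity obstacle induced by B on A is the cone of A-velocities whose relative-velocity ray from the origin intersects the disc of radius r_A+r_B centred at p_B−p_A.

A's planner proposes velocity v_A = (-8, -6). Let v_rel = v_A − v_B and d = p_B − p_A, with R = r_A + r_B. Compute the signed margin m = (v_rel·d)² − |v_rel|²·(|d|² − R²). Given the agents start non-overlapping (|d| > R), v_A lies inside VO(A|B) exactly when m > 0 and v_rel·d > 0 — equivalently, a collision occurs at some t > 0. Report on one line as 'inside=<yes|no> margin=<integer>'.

d = (19, -8),  |d|² = 425;  R = 8+1 = 9,  c = 425−9² = 344
v_rel = (-4, -14),  |v_rel|² = 212;  v_rel·d = (-4)·(19) + (-14)·(-8) = 36
212·t² − 72·t + 344 = 0  ⇒  m = 36² − 212·344 = -71632
m = -71632 < 0,  v_rel·d = 36 > 0  ⇒  outside

inside=no margin=-71632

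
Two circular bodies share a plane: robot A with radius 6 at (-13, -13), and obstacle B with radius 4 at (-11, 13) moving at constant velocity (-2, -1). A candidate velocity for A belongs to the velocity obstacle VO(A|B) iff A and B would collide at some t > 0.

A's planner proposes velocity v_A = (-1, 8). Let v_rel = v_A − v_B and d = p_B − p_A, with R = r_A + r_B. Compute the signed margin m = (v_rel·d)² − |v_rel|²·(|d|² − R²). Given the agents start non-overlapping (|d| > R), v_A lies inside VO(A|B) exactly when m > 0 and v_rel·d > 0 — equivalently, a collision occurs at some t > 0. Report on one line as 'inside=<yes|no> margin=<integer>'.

d = (2, 26),  |d|² = 680;  R = 6+4 = 10,  c = 680−10² = 580
v_rel = (1, 9),  |v_rel|² = 82;  v_rel·d = (1)·(2) + (9)·(26) = 236
82·t² − 472·t + 580 = 0  ⇒  m = 236² − 82·580 = 8136
m = 8136 > 0,  v_rel·d = 236 > 0  ⇒  inside

inside=yes margin=8136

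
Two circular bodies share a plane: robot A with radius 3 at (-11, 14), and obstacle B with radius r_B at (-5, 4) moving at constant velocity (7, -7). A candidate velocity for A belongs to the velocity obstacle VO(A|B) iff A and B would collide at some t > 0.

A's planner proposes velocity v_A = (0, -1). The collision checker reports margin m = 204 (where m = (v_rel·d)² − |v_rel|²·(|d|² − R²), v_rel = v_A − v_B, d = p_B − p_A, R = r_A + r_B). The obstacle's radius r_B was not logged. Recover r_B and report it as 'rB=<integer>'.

m = 204
d = (6, -10);  v_rel = (-7, 6),  |v_rel|² = 85
v_rel×d = (-7)·(-10) − (6)·(6) = 34
since m = R²·85 − 34²:  R² = (1156 + 204) / 85 = 16
R = √16 = 4  ⇒  r_B = 4 − 3 = 1

rB=1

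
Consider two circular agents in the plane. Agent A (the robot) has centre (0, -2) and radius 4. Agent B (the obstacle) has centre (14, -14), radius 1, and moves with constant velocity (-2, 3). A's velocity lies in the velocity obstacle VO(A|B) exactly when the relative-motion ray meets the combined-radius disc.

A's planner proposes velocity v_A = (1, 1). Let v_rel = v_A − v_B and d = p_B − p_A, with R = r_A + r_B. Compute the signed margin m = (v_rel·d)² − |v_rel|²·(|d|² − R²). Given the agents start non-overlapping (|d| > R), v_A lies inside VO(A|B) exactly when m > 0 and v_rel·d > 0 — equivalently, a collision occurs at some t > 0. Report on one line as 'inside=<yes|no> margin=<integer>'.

d = (14, -12),  |d|² = 340;  R = 4+1 = 5,  c = 340−5² = 315
v_rel = (3, -2),  |v_rel|² = 13;  v_rel·d = (3)·(14) + (-2)·(-12) = 66
13·t² − 132·t + 315 = 0  ⇒  m = 66² − 13·315 = 261
m = 261 > 0,  v_rel·d = 66 > 0  ⇒  inside

inside=yes margin=261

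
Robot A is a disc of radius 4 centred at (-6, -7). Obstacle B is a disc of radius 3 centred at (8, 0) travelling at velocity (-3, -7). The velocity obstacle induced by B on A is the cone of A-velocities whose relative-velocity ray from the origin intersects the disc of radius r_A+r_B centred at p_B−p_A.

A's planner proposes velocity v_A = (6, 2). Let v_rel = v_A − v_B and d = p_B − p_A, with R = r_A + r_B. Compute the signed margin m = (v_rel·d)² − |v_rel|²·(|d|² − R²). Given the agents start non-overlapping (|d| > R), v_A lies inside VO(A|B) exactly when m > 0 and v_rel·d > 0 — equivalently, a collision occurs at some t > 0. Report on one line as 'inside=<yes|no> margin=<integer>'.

d = (14, 7),  |d|² = 245;  R = 4+3 = 7,  c = 245−7² = 196
v_rel = (9, 9),  |v_rel|² = 162;  v_rel·d = (9)·(14) + (9)·(7) = 189
162·t² − 378·t + 196 = 0  ⇒  m = 189² − 162·196 = 3969
m = 3969 > 0,  v_rel·d = 189 > 0  ⇒  inside

inside=yes margin=3969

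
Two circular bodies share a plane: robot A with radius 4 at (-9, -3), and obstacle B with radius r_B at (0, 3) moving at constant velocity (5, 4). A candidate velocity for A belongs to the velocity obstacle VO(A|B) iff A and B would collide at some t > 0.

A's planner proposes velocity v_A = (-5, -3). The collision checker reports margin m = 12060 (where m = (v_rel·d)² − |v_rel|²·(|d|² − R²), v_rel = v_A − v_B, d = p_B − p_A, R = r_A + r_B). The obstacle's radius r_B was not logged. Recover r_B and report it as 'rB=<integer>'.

m = 12060
d = (9, 6);  v_rel = (-10, -7),  |v_rel|² = 149
v_rel×d = (-10)·(6) − (-7)·(9) = 3
since m = R²·149 − 3²:  R² = (9 + 12060) / 149 = 81
R = √81 = 9  ⇒  r_B = 9 − 4 = 5

rB=5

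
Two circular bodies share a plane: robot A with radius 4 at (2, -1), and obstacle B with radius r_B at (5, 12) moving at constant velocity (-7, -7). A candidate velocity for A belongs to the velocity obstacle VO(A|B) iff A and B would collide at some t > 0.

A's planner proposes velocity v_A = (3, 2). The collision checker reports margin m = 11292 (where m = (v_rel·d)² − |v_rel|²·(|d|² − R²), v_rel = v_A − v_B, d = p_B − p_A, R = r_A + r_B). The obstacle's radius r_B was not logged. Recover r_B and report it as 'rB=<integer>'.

m = 11292
d = (3, 13);  v_rel = (10, 9),  |v_rel|² = 181
v_rel×d = (10)·(13) − (9)·(3) = 103
since m = R²·181 − 103²:  R² = (10609 + 11292) / 181 = 121
R = √121 = 11  ⇒  r_B = 11 − 4 = 7

rB=7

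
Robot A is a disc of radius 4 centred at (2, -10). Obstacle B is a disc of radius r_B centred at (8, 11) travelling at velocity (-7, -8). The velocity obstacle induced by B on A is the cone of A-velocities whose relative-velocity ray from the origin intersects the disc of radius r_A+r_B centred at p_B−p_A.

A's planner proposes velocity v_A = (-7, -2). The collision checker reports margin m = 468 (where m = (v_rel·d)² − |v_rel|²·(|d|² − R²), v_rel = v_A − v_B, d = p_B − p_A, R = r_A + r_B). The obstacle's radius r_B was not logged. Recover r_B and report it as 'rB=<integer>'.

m = 468
d = (6, 21);  v_rel = (0, 6),  |v_rel|² = 36
v_rel×d = (0)·(21) − (6)·(6) = -36
since m = R²·36 − (-36)²:  R² = (1296 + 468) / 36 = 49
R = √49 = 7  ⇒  r_B = 7 − 4 = 3

rB=3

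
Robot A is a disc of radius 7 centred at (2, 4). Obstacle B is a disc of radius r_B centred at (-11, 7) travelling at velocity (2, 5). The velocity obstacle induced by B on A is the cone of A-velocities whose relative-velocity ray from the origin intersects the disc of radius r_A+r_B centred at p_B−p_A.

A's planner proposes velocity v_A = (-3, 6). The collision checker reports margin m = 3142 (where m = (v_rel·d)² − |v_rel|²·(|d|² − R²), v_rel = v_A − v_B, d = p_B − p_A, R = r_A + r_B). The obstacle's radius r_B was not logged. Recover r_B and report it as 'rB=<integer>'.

m = 3142
d = (-13, 3);  v_rel = (-5, 1),  |v_rel|² = 26
v_rel×d = (-5)·(3) − (1)·(-13) = -2
since m = R²·26 − (-2)²:  R² = (4 + 3142) / 26 = 121
R = √121 = 11  ⇒  r_B = 11 − 7 = 4

rB=4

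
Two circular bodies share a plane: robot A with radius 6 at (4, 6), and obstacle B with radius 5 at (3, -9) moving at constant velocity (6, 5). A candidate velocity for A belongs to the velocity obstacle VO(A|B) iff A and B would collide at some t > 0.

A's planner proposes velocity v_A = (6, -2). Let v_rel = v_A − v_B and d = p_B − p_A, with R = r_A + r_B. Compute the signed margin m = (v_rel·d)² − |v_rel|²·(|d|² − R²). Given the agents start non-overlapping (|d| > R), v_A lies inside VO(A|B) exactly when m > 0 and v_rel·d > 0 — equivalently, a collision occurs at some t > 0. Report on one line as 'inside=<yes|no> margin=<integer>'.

d = (-1, -15),  |d|² = 226;  R = 6+5 = 11,  c = 226−11² = 105
v_rel = (0, -7),  |v_rel|² = 49;  v_rel·d = (0)·(-1) + (-7)·(-15) = 105
49·t² − 210·t + 105 = 0  ⇒  m = 105² − 49·105 = 5880
m = 5880 > 0,  v_rel·d = 105 > 0  ⇒  inside

inside=yes margin=5880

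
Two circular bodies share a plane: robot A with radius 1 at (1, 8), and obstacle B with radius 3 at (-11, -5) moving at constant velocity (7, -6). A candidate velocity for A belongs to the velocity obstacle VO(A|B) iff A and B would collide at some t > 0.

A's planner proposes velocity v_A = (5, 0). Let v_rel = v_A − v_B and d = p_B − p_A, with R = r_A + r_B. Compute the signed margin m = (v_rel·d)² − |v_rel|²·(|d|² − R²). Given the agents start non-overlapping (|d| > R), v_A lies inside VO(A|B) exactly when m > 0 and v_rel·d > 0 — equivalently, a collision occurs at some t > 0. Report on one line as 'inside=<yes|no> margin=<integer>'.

d = (-12, -13),  |d|² = 313;  R = 1+3 = 4,  c = 313−4² = 297
v_rel = (-2, 6),  |v_rel|² = 40;  v_rel·d = (-2)·(-12) + (6)·(-13) = -54
40·t² + 108·t + 297 = 0  ⇒  m = (-54)² − 40·297 = -8964
m = -8964 < 0,  v_rel·d = -54 < 0  ⇒  outside

inside=no margin=-8964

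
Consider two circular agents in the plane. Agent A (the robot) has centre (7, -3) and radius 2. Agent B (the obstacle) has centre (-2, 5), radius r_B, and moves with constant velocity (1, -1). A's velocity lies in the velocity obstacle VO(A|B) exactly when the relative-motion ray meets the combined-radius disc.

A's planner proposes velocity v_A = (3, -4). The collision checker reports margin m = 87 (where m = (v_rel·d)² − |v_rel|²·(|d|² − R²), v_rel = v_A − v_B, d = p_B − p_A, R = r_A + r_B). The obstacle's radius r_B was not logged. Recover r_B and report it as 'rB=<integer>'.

m = 87
d = (-9, 8);  v_rel = (2, -3),  |v_rel|² = 13
v_rel×d = (2)·(8) − (-3)·(-9) = -11
since m = R²·13 − (-11)²:  R² = (121 + 87) / 13 = 16
R = √16 = 4  ⇒  r_B = 4 − 2 = 2

rB=2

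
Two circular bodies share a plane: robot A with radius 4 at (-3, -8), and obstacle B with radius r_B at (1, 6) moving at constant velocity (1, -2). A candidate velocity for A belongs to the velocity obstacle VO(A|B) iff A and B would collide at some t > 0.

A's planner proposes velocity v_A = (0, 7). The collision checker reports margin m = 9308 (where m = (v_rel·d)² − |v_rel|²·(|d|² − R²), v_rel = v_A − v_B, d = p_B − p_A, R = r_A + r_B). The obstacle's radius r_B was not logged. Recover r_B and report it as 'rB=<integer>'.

m = 9308
d = (4, 14);  v_rel = (-1, 9),  |v_rel|² = 82
v_rel×d = (-1)·(14) − (9)·(4) = -50
since m = R²·82 − (-50)²:  R² = (2500 + 9308) / 82 = 144
R = √144 = 12  ⇒  r_B = 12 − 4 = 8

rB=8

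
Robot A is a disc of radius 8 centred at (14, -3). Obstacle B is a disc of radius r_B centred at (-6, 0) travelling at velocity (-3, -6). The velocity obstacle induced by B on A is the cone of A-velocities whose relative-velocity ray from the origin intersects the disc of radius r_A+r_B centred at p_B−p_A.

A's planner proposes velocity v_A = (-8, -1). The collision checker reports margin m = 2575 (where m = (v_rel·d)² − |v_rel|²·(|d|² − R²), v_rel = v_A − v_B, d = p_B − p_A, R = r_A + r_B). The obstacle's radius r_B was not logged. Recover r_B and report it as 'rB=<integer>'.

m = 2575
d = (-20, 3);  v_rel = (-5, 5),  |v_rel|² = 50
v_rel×d = (-5)·(3) − (5)·(-20) = 85
since m = R²·50 − 85²:  R² = (7225 + 2575) / 50 = 196
R = √196 = 14  ⇒  r_B = 14 − 8 = 6

rB=6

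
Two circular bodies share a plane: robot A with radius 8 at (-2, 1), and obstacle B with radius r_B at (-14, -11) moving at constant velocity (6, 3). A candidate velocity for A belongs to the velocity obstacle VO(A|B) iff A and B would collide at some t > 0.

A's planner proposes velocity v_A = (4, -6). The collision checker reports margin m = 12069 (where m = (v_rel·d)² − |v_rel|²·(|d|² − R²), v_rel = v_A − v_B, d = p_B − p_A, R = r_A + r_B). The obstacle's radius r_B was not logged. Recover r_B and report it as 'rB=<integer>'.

m = 12069
d = (-12, -12);  v_rel = (-2, -9),  |v_rel|² = 85
v_rel×d = (-2)·(-12) − (-9)·(-12) = -84
since m = R²·85 − (-84)²:  R² = (7056 + 12069) / 85 = 225
R = √225 = 15  ⇒  r_B = 15 − 8 = 7

rB=7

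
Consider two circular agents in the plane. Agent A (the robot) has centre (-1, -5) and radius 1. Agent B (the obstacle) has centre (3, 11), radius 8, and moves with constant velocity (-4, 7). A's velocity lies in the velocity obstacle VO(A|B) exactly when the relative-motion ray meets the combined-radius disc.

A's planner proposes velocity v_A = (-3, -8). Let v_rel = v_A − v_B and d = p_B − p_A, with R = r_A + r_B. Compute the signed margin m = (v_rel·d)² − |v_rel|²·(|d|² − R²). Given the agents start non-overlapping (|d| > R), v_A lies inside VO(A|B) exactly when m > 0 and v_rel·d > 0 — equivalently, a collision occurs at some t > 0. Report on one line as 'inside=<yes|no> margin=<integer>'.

d = (4, 16),  |d|² = 272;  R = 1+8 = 9,  c = 272−9² = 191
v_rel = (1, -15),  |v_rel|² = 226;  v_rel·d = (1)·(4) + (-15)·(16) = -236
226·t² + 472·t + 191 = 0  ⇒  m = (-236)² − 226·191 = 12530
m = 12530 > 0,  v_rel·d = -236 < 0  ⇒  outside

inside=no margin=12530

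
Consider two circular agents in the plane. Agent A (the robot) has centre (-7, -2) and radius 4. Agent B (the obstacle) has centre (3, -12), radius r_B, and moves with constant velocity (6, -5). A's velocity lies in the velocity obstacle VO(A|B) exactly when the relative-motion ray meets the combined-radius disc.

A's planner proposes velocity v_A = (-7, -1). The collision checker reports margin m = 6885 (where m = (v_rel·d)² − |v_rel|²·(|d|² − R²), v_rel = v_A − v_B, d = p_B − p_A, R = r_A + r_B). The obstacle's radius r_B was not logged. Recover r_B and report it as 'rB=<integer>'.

m = 6885
d = (10, -10);  v_rel = (-13, 4),  |v_rel|² = 185
v_rel×d = (-13)·(-10) − (4)·(10) = 90
since m = R²·185 − 90²:  R² = (8100 + 6885) / 185 = 81
R = √81 = 9  ⇒  r_B = 9 − 4 = 5

rB=5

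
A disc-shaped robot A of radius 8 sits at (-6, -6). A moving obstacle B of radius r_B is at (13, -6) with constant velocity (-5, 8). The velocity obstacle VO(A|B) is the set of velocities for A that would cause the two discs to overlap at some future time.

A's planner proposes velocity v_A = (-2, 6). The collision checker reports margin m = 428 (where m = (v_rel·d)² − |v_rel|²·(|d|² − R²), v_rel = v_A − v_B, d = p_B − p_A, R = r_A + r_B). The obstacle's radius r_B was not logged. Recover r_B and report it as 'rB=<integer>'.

m = 428
d = (19, 0);  v_rel = (3, -2),  |v_rel|² = 13
v_rel×d = (3)·(0) − (-2)·(19) = 38
since m = R²·13 − 38²:  R² = (1444 + 428) / 13 = 144
R = √144 = 12  ⇒  r_B = 12 − 8 = 4

rB=4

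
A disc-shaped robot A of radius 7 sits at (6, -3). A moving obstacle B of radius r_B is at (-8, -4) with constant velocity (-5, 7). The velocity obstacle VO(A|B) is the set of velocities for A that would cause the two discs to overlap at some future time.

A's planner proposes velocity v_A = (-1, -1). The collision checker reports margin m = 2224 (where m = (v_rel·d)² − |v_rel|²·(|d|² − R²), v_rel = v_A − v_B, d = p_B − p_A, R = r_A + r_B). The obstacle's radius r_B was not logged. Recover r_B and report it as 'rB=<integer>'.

m = 2224
d = (-14, -1);  v_rel = (4, -8),  |v_rel|² = 80
v_rel×d = (4)·(-1) − (-8)·(-14) = -116
since m = R²·80 − (-116)²:  R² = (13456 + 2224) / 80 = 196
R = √196 = 14  ⇒  r_B = 14 − 7 = 7

rB=7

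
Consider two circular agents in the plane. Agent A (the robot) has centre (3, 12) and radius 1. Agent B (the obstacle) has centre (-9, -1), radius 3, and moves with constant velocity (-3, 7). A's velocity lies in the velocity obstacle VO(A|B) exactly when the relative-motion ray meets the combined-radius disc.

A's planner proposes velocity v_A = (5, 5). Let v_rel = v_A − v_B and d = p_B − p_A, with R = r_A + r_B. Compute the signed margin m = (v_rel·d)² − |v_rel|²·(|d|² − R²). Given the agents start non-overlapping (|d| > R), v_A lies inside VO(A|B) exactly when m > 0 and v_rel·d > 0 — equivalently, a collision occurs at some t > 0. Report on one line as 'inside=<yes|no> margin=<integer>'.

d = (-12, -13),  |d|² = 313;  R = 1+3 = 4,  c = 313−4² = 297
v_rel = (8, -2),  |v_rel|² = 68;  v_rel·d = (8)·(-12) + (-2)·(-13) = -70
68·t² + 140·t + 297 = 0  ⇒  m = (-70)² − 68·297 = -15296
m = -15296 < 0,  v_rel·d = -70 < 0  ⇒  outside

inside=no margin=-15296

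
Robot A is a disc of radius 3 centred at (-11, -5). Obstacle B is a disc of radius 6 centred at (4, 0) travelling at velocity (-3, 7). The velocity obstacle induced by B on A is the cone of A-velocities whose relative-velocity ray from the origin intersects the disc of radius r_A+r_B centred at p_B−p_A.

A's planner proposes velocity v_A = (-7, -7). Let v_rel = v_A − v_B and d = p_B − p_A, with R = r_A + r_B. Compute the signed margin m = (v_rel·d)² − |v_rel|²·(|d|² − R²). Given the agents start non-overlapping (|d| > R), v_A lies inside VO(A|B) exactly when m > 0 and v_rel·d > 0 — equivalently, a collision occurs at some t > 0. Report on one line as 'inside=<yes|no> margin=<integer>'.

d = (15, 5),  |d|² = 250;  R = 3+6 = 9,  c = 250−9² = 169
v_rel = (-4, -14),  |v_rel|² = 212;  v_rel·d = (-4)·(15) + (-14)·(5) = -130
212·t² + 260·t + 169 = 0  ⇒  m = (-130)² − 212·169 = -18928
m = -18928 < 0,  v_rel·d = -130 < 0  ⇒  outside

inside=no margin=-18928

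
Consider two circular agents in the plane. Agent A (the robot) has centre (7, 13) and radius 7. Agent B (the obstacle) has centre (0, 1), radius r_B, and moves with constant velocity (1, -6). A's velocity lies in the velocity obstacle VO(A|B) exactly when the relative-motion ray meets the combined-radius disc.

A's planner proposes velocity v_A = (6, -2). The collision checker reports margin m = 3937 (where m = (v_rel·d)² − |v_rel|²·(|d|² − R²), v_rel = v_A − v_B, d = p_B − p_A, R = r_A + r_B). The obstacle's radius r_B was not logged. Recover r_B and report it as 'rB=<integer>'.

m = 3937
d = (-7, -12);  v_rel = (5, 4),  |v_rel|² = 41
v_rel×d = (5)·(-12) − (4)·(-7) = -32
since m = R²·41 − (-32)²:  R² = (1024 + 3937) / 41 = 121
R = √121 = 11  ⇒  r_B = 11 − 7 = 4

rB=4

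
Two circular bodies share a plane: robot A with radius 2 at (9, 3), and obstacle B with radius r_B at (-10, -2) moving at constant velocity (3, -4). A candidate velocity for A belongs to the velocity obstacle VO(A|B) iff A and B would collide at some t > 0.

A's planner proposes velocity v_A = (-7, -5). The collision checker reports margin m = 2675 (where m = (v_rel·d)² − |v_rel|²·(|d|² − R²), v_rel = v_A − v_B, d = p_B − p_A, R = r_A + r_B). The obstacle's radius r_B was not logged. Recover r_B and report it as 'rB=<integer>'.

m = 2675
d = (-19, -5);  v_rel = (-10, -1),  |v_rel|² = 101
v_rel×d = (-10)·(-5) − (-1)·(-19) = 31
since m = R²·101 − 31²:  R² = (961 + 2675) / 101 = 36
R = √36 = 6  ⇒  r_B = 6 − 2 = 4

rB=4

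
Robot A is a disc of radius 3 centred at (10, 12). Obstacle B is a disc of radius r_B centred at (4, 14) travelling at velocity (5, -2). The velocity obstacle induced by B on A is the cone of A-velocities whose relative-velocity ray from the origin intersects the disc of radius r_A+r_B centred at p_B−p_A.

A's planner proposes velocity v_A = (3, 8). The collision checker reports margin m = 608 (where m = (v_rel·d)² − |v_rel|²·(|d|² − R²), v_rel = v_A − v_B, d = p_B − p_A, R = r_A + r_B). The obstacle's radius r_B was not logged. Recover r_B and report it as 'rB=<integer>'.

m = 608
d = (-6, 2);  v_rel = (-2, 10),  |v_rel|² = 104
v_rel×d = (-2)·(2) − (10)·(-6) = 56
since m = R²·104 − 56²:  R² = (3136 + 608) / 104 = 36
R = √36 = 6  ⇒  r_B = 6 − 3 = 3

rB=3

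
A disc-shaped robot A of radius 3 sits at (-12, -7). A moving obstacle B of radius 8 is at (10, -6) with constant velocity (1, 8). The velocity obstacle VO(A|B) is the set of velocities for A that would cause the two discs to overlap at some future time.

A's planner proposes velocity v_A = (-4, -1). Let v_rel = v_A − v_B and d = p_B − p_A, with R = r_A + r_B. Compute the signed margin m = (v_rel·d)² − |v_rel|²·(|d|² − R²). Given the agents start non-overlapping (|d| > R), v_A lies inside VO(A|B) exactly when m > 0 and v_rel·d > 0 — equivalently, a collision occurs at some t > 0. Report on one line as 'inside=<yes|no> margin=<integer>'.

d = (22, 1),  |d|² = 485;  R = 3+8 = 11,  c = 485−11² = 364
v_rel = (-5, -9),  |v_rel|² = 106;  v_rel·d = (-5)·(22) + (-9)·(1) = -119
106·t² + 238·t + 364 = 0  ⇒  m = (-119)² − 106·364 = -24423
m = -24423 < 0,  v_rel·d = -119 < 0  ⇒  outside

inside=no margin=-24423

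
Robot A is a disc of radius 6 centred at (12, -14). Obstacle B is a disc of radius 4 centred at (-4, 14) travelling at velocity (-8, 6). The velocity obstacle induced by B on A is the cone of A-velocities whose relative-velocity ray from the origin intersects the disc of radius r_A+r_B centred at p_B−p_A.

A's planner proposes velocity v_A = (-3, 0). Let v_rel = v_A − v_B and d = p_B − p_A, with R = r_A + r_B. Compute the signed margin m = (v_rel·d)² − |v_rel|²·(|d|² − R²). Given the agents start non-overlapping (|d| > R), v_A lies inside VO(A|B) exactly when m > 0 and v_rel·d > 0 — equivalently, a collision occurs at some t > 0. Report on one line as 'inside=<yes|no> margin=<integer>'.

d = (-16, 28),  |d|² = 1040;  R = 6+4 = 10,  c = 1040−10² = 940
v_rel = (5, -6),  |v_rel|² = 61;  v_rel·d = (5)·(-16) + (-6)·(28) = -248
61·t² + 496·t + 940 = 0  ⇒  m = (-248)² − 61·940 = 4164
m = 4164 > 0,  v_rel·d = -248 < 0  ⇒  outside

inside=no margin=4164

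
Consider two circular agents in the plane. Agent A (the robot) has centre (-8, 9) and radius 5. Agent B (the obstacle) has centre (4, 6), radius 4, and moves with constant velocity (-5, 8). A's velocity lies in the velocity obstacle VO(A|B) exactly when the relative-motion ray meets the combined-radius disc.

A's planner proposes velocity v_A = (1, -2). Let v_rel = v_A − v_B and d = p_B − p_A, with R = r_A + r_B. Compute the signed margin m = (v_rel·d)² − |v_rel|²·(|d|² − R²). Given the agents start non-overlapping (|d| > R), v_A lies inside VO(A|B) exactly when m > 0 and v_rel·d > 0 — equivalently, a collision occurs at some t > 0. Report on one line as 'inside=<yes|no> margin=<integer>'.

d = (12, -3),  |d|² = 153;  R = 5+4 = 9,  c = 153−9² = 72
v_rel = (6, -10),  |v_rel|² = 136;  v_rel·d = (6)·(12) + (-10)·(-3) = 102
136·t² − 204·t + 72 = 0  ⇒  m = 102² − 136·72 = 612
m = 612 > 0,  v_rel·d = 102 > 0  ⇒  inside

inside=yes margin=612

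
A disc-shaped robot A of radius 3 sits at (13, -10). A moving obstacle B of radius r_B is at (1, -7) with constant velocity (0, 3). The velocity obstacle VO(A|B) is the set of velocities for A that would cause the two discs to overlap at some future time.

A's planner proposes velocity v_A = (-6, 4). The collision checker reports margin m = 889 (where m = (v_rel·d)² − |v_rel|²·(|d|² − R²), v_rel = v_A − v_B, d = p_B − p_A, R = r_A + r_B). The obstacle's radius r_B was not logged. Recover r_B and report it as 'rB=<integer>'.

m = 889
d = (-12, 3);  v_rel = (-6, 1),  |v_rel|² = 37
v_rel×d = (-6)·(3) − (1)·(-12) = -6
since m = R²·37 − (-6)²:  R² = (36 + 889) / 37 = 25
R = √25 = 5  ⇒  r_B = 5 − 3 = 2

rB=2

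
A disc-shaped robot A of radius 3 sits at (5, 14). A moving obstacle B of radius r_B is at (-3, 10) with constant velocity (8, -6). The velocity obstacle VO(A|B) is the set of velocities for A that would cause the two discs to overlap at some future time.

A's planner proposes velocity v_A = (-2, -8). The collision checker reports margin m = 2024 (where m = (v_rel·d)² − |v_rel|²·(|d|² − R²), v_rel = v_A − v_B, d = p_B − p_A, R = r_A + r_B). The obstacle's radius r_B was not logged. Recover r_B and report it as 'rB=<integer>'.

m = 2024
d = (-8, -4);  v_rel = (-10, -2),  |v_rel|² = 104
v_rel×d = (-10)·(-4) − (-2)·(-8) = 24
since m = R²·104 − 24²:  R² = (576 + 2024) / 104 = 25
R = √25 = 5  ⇒  r_B = 5 − 3 = 2

rB=2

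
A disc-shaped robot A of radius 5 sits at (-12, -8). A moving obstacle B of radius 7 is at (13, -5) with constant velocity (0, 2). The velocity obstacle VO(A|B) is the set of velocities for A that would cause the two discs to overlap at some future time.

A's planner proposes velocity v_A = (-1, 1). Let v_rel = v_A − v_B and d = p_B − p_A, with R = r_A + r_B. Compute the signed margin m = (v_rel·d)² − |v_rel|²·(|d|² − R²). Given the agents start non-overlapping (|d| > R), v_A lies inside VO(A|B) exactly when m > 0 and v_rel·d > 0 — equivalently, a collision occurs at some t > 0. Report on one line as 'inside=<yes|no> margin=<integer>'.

d = (25, 3),  |d|² = 634;  R = 5+7 = 12,  c = 634−12² = 490
v_rel = (-1, -1),  |v_rel|² = 2;  v_rel·d = (-1)·(25) + (-1)·(3) = -28
2·t² + 56·t + 490 = 0  ⇒  m = (-28)² − 2·490 = -196
m = -196 < 0,  v_rel·d = -28 < 0  ⇒  outside

inside=no margin=-196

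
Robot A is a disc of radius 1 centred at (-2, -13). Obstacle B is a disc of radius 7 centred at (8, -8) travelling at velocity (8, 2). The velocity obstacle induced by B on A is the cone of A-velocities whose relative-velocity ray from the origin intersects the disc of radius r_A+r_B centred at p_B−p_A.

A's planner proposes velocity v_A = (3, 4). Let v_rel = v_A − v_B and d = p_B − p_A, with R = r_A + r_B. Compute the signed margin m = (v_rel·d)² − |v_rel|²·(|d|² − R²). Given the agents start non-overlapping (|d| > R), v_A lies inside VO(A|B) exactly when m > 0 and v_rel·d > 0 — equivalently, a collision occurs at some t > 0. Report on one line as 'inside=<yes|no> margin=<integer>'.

d = (10, 5),  |d|² = 125;  R = 1+7 = 8,  c = 125−8² = 61
v_rel = (-5, 2),  |v_rel|² = 29;  v_rel·d = (-5)·(10) + (2)·(5) = -40
29·t² + 80·t + 61 = 0  ⇒  m = (-40)² − 29·61 = -169
m = -169 < 0,  v_rel·d = -40 < 0  ⇒  outside

inside=no margin=-169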